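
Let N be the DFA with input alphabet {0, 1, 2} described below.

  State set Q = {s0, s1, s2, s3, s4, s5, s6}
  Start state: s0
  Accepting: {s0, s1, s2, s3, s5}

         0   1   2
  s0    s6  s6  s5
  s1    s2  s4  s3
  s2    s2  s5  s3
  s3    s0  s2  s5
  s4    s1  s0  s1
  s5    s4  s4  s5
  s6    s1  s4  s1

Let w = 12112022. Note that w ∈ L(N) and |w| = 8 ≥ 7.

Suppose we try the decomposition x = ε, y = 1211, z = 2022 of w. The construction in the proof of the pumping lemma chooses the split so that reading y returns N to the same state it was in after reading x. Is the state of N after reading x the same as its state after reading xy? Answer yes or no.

State sequence: s0 -1-> s6 -2-> s1 -1-> s4 -1-> s0

After x (step 0): s0. After xy (step 4): s0.
They match, so y = 1211 drives N around a cycle from s0 back to itself; pumping y any number of times keeps N in s0 before reading z, and xyⁱz ∈ L(N) for every i ≥ 0.

yes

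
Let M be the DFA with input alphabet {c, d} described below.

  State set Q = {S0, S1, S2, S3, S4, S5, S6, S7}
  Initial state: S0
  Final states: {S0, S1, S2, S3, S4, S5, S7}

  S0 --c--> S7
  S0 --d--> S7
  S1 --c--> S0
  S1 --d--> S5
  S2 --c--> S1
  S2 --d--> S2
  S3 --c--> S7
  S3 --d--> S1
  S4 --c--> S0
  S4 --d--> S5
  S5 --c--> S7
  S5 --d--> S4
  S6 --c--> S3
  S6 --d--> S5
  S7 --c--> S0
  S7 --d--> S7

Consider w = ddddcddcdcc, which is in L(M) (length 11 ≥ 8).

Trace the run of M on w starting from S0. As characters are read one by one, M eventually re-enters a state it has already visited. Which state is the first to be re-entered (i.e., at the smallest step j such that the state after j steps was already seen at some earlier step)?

S7

Run of M on w = d d d d c d d c d c c:
  step 0: S0  (start)
  step 1: S7  (read d: S0→S7)
  step 2: S7  (read d: S7→S7)   ← first repeat (S7 seen earlier)
  step 3: S7  (read d: S7→S7)
  step 4: S7  (read d: S7→S7)
  step 5: S0  (read c: S7→S0)
  step 6: S7  (read d: S0→S7)
  step 7: S7  (read d: S7→S7)
  step 8: S0  (read c: S7→S0)
  step 9: S7  (read d: S0→S7)
  step 10: S0  (read c: S7→S0)
  step 11: S7  (read c: S0→S7)

The earliest repeat is at step j = 2: M is in S7, which it already visited at step i = 1.
Pumping length from the standard proof: p = 8 (the number of states). The repeated state found above gives |xy| = j ≤ 8 and |y| = j − i ≥ 1.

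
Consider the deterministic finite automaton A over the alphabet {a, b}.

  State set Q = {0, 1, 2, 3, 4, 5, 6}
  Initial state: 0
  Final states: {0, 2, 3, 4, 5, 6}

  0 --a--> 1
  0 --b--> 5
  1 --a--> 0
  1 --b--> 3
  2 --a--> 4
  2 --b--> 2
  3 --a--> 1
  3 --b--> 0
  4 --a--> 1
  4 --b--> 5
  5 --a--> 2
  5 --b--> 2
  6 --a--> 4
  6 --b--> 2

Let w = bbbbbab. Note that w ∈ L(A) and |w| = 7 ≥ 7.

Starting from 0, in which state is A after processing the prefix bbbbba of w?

Run of A on the first 6 characters of w = b b b b b a:
  step 0: 0  (start)
  step 1: 5  (read b: 0→5)
  step 2: 2  (read b: 5→2)
  step 3: 2  (read b: 2→2)
  step 4: 2  (read b: 2→2)
  step 5: 2  (read b: 2→2)
  step 6: 4  (read a: 2→4)

After reading 6 characters, A is in state 4.

4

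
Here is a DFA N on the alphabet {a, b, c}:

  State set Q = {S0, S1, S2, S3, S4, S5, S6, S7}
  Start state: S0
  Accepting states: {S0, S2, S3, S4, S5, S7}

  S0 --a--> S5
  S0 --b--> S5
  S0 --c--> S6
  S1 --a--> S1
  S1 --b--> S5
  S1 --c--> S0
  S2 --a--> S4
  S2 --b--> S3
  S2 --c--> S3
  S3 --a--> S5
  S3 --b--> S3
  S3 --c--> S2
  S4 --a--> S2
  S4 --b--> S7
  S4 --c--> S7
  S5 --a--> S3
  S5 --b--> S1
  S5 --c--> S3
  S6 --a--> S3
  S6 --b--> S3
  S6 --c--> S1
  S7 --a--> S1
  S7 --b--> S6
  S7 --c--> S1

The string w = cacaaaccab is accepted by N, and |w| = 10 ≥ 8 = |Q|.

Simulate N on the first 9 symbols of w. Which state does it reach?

S1

Run of N on the first 9 characters of w = c a c a a a c c a:
  step 0: S0  (start)
  step 1: S6  (read c: S0→S6)
  step 2: S3  (read a: S6→S3)
  step 3: S2  (read c: S3→S2)
  step 4: S4  (read a: S2→S4)
  step 5: S2  (read a: S4→S2)
  step 6: S4  (read a: S2→S4)
  step 7: S7  (read c: S4→S7)
  step 8: S1  (read c: S7→S1)
  step 9: S1  (read a: S1→S1)

After reading 9 characters, N is in state S1.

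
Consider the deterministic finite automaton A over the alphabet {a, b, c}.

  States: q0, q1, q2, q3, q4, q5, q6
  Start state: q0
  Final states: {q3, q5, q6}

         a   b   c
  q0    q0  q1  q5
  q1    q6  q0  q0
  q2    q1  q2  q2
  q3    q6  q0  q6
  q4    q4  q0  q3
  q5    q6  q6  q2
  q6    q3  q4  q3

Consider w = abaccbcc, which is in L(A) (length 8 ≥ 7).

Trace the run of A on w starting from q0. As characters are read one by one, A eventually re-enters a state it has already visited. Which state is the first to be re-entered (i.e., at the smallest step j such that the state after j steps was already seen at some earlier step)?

q0

Run of A on w = a b a c c b c c:
  step 0: q0  (start)
  step 1: q0  (read a: q0→q0)   ← first repeat (q0 seen earlier)
  step 2: q1  (read b: q0→q1)
  step 3: q6  (read a: q1→q6)
  step 4: q3  (read c: q6→q3)
  step 5: q6  (read c: q3→q6)
  step 6: q4  (read b: q6→q4)
  step 7: q3  (read c: q4→q3)
  step 8: q6  (read c: q3→q6)

The earliest repeat is at step j = 1: A is in q0, which it already visited at step i = 0.
Since A has 7 states, any run of length ≥ 7 visits 7+1 states, so by pigeonhole some state repeats within the first 7 steps — that repeat gives the pumpable loop.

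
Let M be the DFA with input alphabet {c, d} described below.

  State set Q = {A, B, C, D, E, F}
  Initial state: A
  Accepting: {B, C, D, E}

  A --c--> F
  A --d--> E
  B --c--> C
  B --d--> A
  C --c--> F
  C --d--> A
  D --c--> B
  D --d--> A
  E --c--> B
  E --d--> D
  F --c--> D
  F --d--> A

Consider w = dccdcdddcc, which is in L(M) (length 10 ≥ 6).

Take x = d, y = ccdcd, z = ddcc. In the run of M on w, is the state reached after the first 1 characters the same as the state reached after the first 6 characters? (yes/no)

no

State sequence: A -d-> E -c-> B -c-> C -d-> A -c-> F -d-> A

After x (step 1): E. After xy (step 6): A.
They differ (E ≠ A), so y is not a cycle from the state after x; this split is not the one the pumping-lemma construction produces, and pumping y need not keep the string in L(M).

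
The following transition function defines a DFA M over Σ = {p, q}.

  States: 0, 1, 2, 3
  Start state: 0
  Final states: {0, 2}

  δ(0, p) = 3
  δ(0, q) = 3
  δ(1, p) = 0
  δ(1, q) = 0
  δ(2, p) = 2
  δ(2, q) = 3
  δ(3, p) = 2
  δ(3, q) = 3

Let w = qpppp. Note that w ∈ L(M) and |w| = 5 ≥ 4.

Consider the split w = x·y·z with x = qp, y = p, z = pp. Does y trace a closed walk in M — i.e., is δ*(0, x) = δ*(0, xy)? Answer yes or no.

yes

State sequence: 0 -q-> 3 -p-> 2 -p-> 2

After x (step 2): 2. After xy (step 3): 2.
They match, so y = p drives M around a cycle from 2 back to itself; pumping y any number of times keeps M in 2 before reading z, and xyⁱz ∈ L(M) for every i ≥ 0.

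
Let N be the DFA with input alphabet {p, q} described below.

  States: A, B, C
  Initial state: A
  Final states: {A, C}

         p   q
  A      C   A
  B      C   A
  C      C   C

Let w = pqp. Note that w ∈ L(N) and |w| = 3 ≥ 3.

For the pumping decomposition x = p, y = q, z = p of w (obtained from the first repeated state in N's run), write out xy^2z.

pqqp

xy^2z = p·q·q·p = pqqp.
Reading y = q takes N from C back to C, so after x·y·y the machine is still in C, and z then leads to the accepting state C. Hence pqqp ∈ L(N).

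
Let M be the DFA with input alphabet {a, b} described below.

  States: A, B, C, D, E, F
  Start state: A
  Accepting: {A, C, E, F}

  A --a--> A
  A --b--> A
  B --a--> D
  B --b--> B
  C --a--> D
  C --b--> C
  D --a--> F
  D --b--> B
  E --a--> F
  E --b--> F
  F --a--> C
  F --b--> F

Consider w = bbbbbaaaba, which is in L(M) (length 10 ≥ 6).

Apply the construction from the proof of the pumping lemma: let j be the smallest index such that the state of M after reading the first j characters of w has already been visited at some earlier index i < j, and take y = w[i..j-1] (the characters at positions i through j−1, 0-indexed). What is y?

b

Run of M on w = b b b b b a a a b a:
  step 0: A  (start)
  step 1: A  (read b: A→A)   ← first repeat (A seen earlier)
  step 2: A  (read b: A→A)
  step 3: A  (read b: A→A)
  step 4: A  (read b: A→A)
  step 5: A  (read b: A→A)
  step 6: A  (read a: A→A)
  step 7: A  (read a: A→A)
  step 8: A  (read a: A→A)
  step 9: A  (read b: A→A)
  step 10: A  (read a: A→A)

So i = 0, j = 1, giving x = w[0:0] = ε, y = w[0:1] = b, z = w[1:10] = bbbbaaaba.
Check: |xy| = 1 ≤ 6 and |y| = 1 ≥ 1. Reading y takes M from A back to A, so every xyⁱz is accepted.
Pumping length from the standard proof: p = 6 (the number of states). The repeated state found above gives |xy| = j ≤ 6 and |y| = j − i ≥ 1.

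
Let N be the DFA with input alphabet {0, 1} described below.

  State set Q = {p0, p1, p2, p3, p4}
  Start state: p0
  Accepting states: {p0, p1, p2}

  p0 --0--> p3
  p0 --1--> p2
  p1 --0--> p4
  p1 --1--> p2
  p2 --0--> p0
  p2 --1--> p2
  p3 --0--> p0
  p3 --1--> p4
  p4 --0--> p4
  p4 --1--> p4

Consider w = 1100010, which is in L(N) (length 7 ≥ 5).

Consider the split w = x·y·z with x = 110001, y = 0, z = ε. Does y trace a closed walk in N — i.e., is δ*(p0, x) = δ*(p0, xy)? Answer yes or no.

no

State sequence: p0 -1-> p2 -1-> p2 -0-> p0 -0-> p3 -0-> p0 -1-> p2 -0-> p0

After x (step 6): p2. After xy (step 7): p0.
They differ (p2 ≠ p0), so y is not a cycle from the state after x; this split is not the one the pumping-lemma construction produces, and pumping y need not keep the string in L(N).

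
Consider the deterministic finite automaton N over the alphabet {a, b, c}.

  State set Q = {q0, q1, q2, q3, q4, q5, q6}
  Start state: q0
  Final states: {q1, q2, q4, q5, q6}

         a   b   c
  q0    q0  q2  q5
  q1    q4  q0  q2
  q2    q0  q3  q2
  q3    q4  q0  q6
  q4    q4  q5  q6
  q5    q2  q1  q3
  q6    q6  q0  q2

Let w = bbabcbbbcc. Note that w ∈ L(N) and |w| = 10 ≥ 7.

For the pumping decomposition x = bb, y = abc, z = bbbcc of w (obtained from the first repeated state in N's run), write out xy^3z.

bbabcabcabcbbbcc

xy^3z = bb·abc·abc·abc·bbbcc = bbabcabcabcbbbcc.
Reading y = abc takes N from q3 back to q3, so after x·y·y·y the machine is still in q3, and z then leads to the accepting state q2. Hence bbabcabcabcbbbcc ∈ L(N).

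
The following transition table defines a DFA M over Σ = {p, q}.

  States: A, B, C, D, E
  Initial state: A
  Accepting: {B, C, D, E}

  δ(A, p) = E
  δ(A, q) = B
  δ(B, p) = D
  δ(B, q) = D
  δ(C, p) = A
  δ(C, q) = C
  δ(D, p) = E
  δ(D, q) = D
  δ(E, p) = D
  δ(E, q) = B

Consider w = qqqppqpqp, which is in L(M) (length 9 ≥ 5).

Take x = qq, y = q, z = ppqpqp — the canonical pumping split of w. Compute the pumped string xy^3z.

qqqqqppqpqp

xy^3z = qq·q·q·q·ppqpqp = qqqqqppqpqp.
Reading y = q takes M from D back to D, so after x·y·y·y the machine is still in D, and z then leads to the accepting state D. Hence qqqqqppqpqp ∈ L(M).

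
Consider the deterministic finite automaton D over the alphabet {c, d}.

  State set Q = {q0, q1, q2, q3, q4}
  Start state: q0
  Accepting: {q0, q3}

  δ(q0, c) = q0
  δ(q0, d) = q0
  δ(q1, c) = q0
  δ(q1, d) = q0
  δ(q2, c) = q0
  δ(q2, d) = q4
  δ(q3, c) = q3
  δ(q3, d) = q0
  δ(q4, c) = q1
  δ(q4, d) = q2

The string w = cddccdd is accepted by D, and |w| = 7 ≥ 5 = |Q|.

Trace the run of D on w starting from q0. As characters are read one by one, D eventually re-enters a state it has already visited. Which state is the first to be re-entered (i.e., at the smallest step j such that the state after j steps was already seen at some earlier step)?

Run of D on w = c d d c c d d:
  step 0: q0  (start)
  step 1: q0  (read c: q0→q0)   ← first repeat (q0 seen earlier)
  step 2: q0  (read d: q0→q0)
  step 3: q0  (read d: q0→q0)
  step 4: q0  (read c: q0→q0)
  step 5: q0  (read c: q0→q0)
  step 6: q0  (read d: q0→q0)
  step 7: q0  (read d: q0→q0)

The earliest repeat is at step j = 1: D is in q0, which it already visited at step i = 0.

q0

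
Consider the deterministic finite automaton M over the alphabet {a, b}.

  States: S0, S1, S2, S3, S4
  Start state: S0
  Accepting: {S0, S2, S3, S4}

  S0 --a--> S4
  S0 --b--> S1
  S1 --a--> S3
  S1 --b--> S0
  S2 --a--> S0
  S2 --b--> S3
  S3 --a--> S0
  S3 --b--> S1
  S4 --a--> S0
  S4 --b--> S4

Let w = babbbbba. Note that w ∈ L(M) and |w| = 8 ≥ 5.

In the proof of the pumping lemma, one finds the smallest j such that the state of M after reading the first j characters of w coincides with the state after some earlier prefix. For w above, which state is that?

S1

Run of M on w = b a b b b b b a:
  step 0: S0  (start)
  step 1: S1  (read b: S0→S1)
  step 2: S3  (read a: S1→S3)
  step 3: S1  (read b: S3→S1)   ← first repeat (S1 seen earlier)
  step 4: S0  (read b: S1→S0)
  step 5: S1  (read b: S0→S1)
  step 6: S0  (read b: S1→S0)
  step 7: S1  (read b: S0→S1)
  step 8: S3  (read a: S1→S3)

The earliest repeat is at step j = 3: M is in S1, which it already visited at step i = 1.
Since M has 5 states, any run of length ≥ 5 visits 5+1 states, so by pigeonhole some state repeats within the first 5 steps — that repeat gives the pumpable loop.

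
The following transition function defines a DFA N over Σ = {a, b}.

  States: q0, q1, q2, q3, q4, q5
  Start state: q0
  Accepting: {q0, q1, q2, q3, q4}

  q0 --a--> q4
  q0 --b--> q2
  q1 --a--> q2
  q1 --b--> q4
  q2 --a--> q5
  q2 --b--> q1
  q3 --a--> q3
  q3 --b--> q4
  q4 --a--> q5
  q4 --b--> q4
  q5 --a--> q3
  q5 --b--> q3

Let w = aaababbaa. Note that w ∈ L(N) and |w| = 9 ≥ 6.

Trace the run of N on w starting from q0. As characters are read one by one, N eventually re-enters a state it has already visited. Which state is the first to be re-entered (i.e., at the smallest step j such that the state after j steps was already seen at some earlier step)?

q4

State sequence: q0 -a-> q4 -a-> q5 -a-> q3 -b-> q4 -a-> q5 -b-> q3 -b-> q4 -a-> q5 -a-> q3
First repeat at step 4: q4 was already visited.

The earliest repeat is at step j = 4: N is in q4, which it already visited at step i = 1.
Since N has 6 states, any run of length ≥ 6 visits 6+1 states, so by pigeonhole some state repeats within the first 6 steps — that repeat gives the pumpable loop.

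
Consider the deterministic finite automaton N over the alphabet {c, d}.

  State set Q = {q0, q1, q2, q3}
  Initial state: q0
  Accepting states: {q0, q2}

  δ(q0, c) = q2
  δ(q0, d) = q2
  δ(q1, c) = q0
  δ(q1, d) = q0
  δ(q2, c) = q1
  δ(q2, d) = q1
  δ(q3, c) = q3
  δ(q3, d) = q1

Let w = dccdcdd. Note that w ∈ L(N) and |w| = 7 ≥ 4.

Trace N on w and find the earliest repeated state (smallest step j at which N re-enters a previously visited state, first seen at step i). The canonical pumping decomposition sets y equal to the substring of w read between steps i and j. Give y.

Run of N on w = d c c d c d d:
  step 0: q0  (start)
  step 1: q2  (read d: q0→q2)
  step 2: q1  (read c: q2→q1)
  step 3: q0  (read c: q1→q0)   ← first repeat (q0 seen earlier)
  step 4: q2  (read d: q0→q2)
  step 5: q1  (read c: q2→q1)
  step 6: q0  (read d: q1→q0)
  step 7: q2  (read d: q0→q2)

So i = 0, j = 3, giving x = w[0:0] = ε, y = w[0:3] = dcc, z = w[3:7] = dcdd.
Check: |xy| = 3 ≤ 4 and |y| = 3 ≥ 1. Reading y takes N from q0 back to q0, so every xyⁱz is accepted.
Since N has 4 states, any run of length ≥ 4 visits 4+1 states, so by pigeonhole some state repeats within the first 4 steps — that repeat gives the pumpable loop.

dcc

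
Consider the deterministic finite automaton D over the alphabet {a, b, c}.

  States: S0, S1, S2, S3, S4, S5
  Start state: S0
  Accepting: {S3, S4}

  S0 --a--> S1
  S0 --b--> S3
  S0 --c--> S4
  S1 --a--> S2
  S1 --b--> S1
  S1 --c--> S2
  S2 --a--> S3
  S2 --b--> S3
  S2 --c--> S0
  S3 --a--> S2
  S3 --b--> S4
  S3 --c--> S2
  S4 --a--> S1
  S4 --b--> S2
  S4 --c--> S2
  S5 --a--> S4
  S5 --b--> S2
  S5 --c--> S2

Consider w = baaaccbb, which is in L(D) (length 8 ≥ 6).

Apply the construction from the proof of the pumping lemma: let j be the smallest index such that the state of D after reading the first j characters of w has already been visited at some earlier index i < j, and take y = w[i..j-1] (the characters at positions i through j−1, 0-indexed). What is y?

aa

Run of D on w = b a a a c c b b:
  step 0: S0  (start)
  step 1: S3  (read b: S0→S3)
  step 2: S2  (read a: S3→S2)
  step 3: S3  (read a: S2→S3)   ← first repeat (S3 seen earlier)
  step 4: S2  (read a: S3→S2)
  step 5: S0  (read c: S2→S0)
  step 6: S4  (read c: S0→S4)
  step 7: S2  (read b: S4→S2)
  step 8: S3  (read b: S2→S3)

So i = 1, j = 3, giving x = w[0:1] = b, y = w[1:3] = aa, z = w[3:8] = accbb.
Check: |xy| = 3 ≤ 6 and |y| = 2 ≥ 1. Reading y takes D from S3 back to S3, so every xyⁱz is accepted.
Pumping length from the standard proof: p = 6 (the number of states). The repeated state found above gives |xy| = j ≤ 6 and |y| = j − i ≥ 1.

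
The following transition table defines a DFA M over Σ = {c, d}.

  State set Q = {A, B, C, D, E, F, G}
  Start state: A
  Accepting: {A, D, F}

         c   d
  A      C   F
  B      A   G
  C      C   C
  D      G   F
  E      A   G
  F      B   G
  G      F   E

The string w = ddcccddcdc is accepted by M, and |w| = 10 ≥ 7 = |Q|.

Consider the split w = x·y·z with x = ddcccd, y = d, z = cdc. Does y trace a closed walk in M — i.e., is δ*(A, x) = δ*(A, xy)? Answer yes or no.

Run of M on the first 7 characters of w = d d c c c d d:
  step 0: A  (start)
  step 1: F  (read d: A→F)
  step 2: G  (read d: F→G)
  step 3: F  (read c: G→F)
  step 4: B  (read c: F→B)
  step 5: A  (read c: B→A)
  step 6: F  (read d: A→F)
  step 7: G  (read d: F→G)

After x (step 6): F. After xy (step 7): G.
They differ (F ≠ G), so y is not a cycle from the state after x; this split is not the one the pumping-lemma construction produces, and pumping y need not keep the string in L(M).

no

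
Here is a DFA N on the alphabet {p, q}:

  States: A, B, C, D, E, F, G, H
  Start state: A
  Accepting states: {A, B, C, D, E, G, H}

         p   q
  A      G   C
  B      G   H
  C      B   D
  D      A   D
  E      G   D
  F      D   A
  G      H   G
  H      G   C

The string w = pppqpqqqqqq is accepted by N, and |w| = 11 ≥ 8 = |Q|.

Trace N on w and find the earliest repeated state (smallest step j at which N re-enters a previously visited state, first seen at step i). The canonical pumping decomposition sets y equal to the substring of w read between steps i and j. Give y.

State sequence: A -p-> G -p-> H -p-> G -q-> G -p-> H -q-> C -q-> D -q-> D -q-> D -q-> D -q-> D
First repeat at step 3: G was already visited.

So i = 1, j = 3, giving x = w[0:1] = p, y = w[1:3] = pp, z = w[3:11] = qpqqqqqq.
Check: |xy| = 3 ≤ 8 and |y| = 2 ≥ 1. Reading y takes N from G back to G, so every xyⁱz is accepted.
The DFA has 8 states, so the proof of the pumping lemma guarantees a repeated state among the first 8+1 visited; the segment between the two visits is the pumpable y.

pp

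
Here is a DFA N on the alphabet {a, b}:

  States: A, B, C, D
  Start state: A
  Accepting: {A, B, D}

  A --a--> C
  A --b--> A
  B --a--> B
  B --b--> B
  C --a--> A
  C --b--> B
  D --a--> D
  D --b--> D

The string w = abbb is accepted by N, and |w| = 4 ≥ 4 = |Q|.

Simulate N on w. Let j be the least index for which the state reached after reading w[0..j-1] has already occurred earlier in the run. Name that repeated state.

Run of N on w = a b b b:
  step 0: A  (start)
  step 1: C  (read a: A→C)
  step 2: B  (read b: C→B)
  step 3: B  (read b: B→B)   ← first repeat (B seen earlier)
  step 4: B  (read b: B→B)

The earliest repeat is at step j = 3: N is in B, which it already visited at step i = 2.

B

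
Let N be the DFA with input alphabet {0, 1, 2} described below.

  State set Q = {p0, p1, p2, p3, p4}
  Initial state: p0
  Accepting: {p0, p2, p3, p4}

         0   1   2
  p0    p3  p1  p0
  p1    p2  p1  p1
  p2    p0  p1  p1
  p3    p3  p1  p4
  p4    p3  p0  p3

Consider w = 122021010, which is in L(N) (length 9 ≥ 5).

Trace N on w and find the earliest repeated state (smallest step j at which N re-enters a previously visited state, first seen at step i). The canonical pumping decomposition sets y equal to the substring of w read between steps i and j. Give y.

2

Run of N on w = 1 2 2 0 2 1 0 1 0:
  step 0: p0  (start)
  step 1: p1  (read 1: p0→p1)
  step 2: p1  (read 2: p1→p1)   ← first repeat (p1 seen earlier)
  step 3: p1  (read 2: p1→p1)
  step 4: p2  (read 0: p1→p2)
  step 5: p1  (read 2: p2→p1)
  step 6: p1  (read 1: p1→p1)
  step 7: p2  (read 0: p1→p2)
  step 8: p1  (read 1: p2→p1)
  step 9: p2  (read 0: p1→p2)

So i = 1, j = 2, giving x = w[0:1] = 1, y = w[1:2] = 2, z = w[2:9] = 2021010.
Check: |xy| = 2 ≤ 5 and |y| = 1 ≥ 1. Reading y takes N from p1 back to p1, so every xyⁱz is accepted.
Pumping length from the standard proof: p = 5 (the number of states). The repeated state found above gives |xy| = j ≤ 5 and |y| = j − i ≥ 1.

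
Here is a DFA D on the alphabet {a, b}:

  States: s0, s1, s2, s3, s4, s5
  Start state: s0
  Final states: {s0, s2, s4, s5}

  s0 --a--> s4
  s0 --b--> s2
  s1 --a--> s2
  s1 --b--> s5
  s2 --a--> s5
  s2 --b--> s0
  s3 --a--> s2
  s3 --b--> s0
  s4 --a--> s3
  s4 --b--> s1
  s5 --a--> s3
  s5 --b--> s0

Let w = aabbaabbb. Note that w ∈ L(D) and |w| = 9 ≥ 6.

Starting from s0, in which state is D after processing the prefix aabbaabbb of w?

s0

State sequence: s0 -a-> s4 -a-> s3 -b-> s0 -b-> s2 -a-> s5 -a-> s3 -b-> s0 -b-> s2 -b-> s0

After reading 9 characters, D is in state s0.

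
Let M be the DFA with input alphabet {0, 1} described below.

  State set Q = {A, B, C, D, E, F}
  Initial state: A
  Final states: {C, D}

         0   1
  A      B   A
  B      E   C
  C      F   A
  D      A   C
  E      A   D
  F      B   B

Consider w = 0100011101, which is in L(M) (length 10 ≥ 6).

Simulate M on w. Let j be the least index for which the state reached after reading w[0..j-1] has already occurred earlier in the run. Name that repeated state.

B

Run of M on w = 0 1 0 0 0 1 1 1 0 1:
  step 0: A  (start)
  step 1: B  (read 0: A→B)
  step 2: C  (read 1: B→C)
  step 3: F  (read 0: C→F)
  step 4: B  (read 0: F→B)   ← first repeat (B seen earlier)
  step 5: E  (read 0: B→E)
  step 6: D  (read 1: E→D)
  step 7: C  (read 1: D→C)
  step 8: A  (read 1: C→A)
  step 9: B  (read 0: A→B)
  step 10: C  (read 1: B→C)

The earliest repeat is at step j = 4: M is in B, which it already visited at step i = 1.
The DFA has 6 states, so the proof of the pumping lemma guarantees a repeated state among the first 6+1 visited; the segment between the two visits is the pumpable y.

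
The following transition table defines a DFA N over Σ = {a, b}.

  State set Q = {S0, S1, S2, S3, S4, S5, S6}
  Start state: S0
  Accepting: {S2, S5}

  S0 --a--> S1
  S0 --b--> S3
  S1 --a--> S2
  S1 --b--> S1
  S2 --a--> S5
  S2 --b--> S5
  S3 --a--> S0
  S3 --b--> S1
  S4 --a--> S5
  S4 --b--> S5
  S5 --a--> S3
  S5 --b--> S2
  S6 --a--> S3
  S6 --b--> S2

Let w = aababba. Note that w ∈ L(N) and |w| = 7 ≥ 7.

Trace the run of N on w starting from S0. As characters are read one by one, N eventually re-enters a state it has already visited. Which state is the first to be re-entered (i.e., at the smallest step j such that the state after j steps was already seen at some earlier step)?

State sequence: S0 -a-> S1 -a-> S2 -b-> S5 -a-> S3 -b-> S1 -b-> S1 -a-> S2
First repeat at step 5: S1 was already visited.

The earliest repeat is at step j = 5: N is in S1, which it already visited at step i = 1.

S1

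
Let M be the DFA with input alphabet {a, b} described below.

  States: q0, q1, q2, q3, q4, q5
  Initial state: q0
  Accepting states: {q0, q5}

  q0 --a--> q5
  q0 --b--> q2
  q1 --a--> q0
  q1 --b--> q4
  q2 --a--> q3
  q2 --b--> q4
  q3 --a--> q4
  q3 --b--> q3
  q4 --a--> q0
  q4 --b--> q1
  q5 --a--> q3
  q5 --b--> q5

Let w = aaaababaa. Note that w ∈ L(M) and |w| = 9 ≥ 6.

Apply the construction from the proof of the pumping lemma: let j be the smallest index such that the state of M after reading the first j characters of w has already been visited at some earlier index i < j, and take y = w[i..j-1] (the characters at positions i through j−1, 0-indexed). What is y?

aaaa

Run of M on w = a a a a b a b a a:
  step 0: q0  (start)
  step 1: q5  (read a: q0→q5)
  step 2: q3  (read a: q5→q3)
  step 3: q4  (read a: q3→q4)
  step 4: q0  (read a: q4→q0)   ← first repeat (q0 seen earlier)
  step 5: q2  (read b: q0→q2)
  step 6: q3  (read a: q2→q3)
  step 7: q3  (read b: q3→q3)
  step 8: q4  (read a: q3→q4)
  step 9: q0  (read a: q4→q0)

So i = 0, j = 4, giving x = w[0:0] = ε, y = w[0:4] = aaaa, z = w[4:9] = babaa.
Check: |xy| = 4 ≤ 6 and |y| = 4 ≥ 1. Reading y takes M from q0 back to q0, so every xyⁱz is accepted.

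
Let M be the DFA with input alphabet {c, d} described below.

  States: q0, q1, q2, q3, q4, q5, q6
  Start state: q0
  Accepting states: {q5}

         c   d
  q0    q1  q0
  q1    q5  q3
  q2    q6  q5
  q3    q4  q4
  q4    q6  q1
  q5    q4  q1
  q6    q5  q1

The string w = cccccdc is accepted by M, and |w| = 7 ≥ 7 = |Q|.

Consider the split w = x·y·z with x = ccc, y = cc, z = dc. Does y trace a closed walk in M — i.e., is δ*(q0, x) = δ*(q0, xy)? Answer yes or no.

State sequence: q0 -c-> q1 -c-> q5 -c-> q4 -c-> q6 -c-> q5

After x (step 3): q4. After xy (step 5): q5.
They differ (q4 ≠ q5), so y is not a cycle from the state after x; this split is not the one the pumping-lemma construction produces, and pumping y need not keep the string in L(M).

no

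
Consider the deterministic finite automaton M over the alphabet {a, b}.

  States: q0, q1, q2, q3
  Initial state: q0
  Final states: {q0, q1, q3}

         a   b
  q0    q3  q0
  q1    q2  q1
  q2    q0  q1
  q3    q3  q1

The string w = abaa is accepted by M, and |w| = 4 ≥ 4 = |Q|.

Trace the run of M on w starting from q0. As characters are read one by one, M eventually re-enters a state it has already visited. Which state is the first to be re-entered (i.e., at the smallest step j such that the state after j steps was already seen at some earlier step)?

State sequence: q0 -a-> q3 -b-> q1 -a-> q2 -a-> q0
First repeat at step 4: q0 was already visited.

The earliest repeat is at step j = 4: M is in q0, which it already visited at step i = 0.
The DFA has 4 states, so the proof of the pumping lemma guarantees a repeated state among the first 4+1 visited; the segment between the two visits is the pumpable y.

q0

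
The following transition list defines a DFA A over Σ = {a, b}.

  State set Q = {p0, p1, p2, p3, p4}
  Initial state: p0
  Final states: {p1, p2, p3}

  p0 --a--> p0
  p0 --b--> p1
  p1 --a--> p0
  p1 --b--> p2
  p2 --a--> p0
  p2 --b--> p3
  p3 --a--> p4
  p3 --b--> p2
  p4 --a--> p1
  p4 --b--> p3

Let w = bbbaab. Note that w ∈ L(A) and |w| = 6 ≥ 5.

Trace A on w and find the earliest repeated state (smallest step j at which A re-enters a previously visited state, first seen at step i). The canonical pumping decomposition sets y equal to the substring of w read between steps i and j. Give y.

Run of A on w = b b b a a b:
  step 0: p0  (start)
  step 1: p1  (read b: p0→p1)
  step 2: p2  (read b: p1→p2)
  step 3: p3  (read b: p2→p3)
  step 4: p4  (read a: p3→p4)
  step 5: p1  (read a: p4→p1)   ← first repeat (p1 seen earlier)
  step 6: p2  (read b: p1→p2)

So i = 1, j = 5, giving x = w[0:1] = b, y = w[1:5] = bbaa, z = w[5:6] = b.
Check: |xy| = 5 ≤ 5 and |y| = 4 ≥ 1. Reading y takes A from p1 back to p1, so every xyⁱz is accepted.

bbaa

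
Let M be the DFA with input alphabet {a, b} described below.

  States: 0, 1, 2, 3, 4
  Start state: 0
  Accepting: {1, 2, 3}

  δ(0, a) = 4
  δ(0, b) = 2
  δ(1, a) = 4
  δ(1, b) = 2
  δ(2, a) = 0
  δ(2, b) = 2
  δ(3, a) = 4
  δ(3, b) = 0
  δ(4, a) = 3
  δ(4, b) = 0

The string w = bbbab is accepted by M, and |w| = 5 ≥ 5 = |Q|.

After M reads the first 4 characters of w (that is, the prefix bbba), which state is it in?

0

State sequence: 0 -b-> 2 -b-> 2 -b-> 2 -a-> 0

After reading 4 characters, M is in state 0.
(This kind of state-tracing is the core of the pumping-lemma construction: with 5 states, pigeonhole forces a repeat within the first 5 steps.)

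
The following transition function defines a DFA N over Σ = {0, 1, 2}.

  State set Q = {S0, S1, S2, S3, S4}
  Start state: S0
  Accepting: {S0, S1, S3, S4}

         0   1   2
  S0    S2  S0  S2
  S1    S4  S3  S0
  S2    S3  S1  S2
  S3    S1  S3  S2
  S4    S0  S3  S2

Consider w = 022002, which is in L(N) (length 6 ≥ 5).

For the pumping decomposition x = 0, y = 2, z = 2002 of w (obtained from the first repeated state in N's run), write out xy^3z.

xy^3z = 0·2·2·2·2002 = 02222002.
Reading y = 2 takes N from S2 back to S2, so after x·y·y·y the machine is still in S2, and z then leads to the accepting state S0. Hence 02222002 ∈ L(N).

02222002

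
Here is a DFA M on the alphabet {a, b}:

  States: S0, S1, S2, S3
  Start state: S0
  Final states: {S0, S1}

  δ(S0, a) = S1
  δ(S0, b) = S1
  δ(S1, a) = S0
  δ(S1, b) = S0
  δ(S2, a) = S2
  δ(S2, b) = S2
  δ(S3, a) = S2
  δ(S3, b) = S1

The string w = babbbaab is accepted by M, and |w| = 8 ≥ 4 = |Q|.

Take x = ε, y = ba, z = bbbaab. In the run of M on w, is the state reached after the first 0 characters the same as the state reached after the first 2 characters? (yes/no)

State sequence: S0 -b-> S1 -a-> S0

After x (step 0): S0. After xy (step 2): S0.
They match, so y = ba drives M around a cycle from S0 back to itself; pumping y any number of times keeps M in S0 before reading z, and xyⁱz ∈ L(M) for every i ≥ 0.

yes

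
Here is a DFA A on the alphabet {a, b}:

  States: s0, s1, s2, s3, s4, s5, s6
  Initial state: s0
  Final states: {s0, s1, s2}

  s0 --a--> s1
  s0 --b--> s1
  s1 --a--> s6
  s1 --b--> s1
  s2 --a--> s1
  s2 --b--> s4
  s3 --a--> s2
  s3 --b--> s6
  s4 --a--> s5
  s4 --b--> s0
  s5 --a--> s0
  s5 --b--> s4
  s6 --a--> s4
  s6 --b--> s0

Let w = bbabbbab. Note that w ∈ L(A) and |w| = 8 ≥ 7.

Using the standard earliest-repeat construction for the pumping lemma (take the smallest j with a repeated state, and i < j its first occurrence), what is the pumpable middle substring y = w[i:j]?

b

State sequence: s0 -b-> s1 -b-> s1 -a-> s6 -b-> s0 -b-> s1 -b-> s1 -a-> s6 -b-> s0
First repeat at step 2: s1 was already visited.

So i = 1, j = 2, giving x = w[0:1] = b, y = w[1:2] = b, z = w[2:8] = abbbab.
Check: |xy| = 2 ≤ 7 and |y| = 1 ≥ 1. Reading y takes A from s1 back to s1, so every xyⁱz is accepted.
Since A has 7 states, any run of length ≥ 7 visits 7+1 states, so by pigeonhole some state repeats within the first 7 steps — that repeat gives the pumpable loop.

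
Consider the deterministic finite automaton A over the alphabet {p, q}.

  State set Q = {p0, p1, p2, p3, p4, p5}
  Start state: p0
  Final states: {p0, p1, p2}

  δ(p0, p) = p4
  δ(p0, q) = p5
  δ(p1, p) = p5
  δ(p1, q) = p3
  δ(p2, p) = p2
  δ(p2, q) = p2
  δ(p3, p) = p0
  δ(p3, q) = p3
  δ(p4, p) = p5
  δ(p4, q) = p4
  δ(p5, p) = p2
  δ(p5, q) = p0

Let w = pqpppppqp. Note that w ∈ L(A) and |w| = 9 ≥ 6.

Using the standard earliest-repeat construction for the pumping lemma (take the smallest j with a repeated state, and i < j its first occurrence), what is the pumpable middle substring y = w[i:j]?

State sequence: p0 -p-> p4 -q-> p4 -p-> p5 -p-> p2 -p-> p2 -p-> p2 -p-> p2 -q-> p2 -p-> p2
First repeat at step 2: p4 was already visited.

So i = 1, j = 2, giving x = w[0:1] = p, y = w[1:2] = q, z = w[2:9] = pppppqp.
Check: |xy| = 2 ≤ 6 and |y| = 1 ≥ 1. Reading y takes A from p4 back to p4, so every xyⁱz is accepted.
Pumping length from the standard proof: p = 6 (the number of states). The repeated state found above gives |xy| = j ≤ 6 and |y| = j − i ≥ 1.

q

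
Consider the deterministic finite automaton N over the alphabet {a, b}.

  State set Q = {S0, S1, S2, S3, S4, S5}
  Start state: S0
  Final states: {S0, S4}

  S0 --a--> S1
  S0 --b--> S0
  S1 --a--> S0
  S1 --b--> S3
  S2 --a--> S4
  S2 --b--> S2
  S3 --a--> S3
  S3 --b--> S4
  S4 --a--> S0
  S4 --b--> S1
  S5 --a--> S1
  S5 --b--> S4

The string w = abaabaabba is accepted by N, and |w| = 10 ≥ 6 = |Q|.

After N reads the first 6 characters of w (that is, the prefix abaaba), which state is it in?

S0

Run of N on the first 6 characters of w = a b a a b a:
  step 0: S0  (start)
  step 1: S1  (read a: S0→S1)
  step 2: S3  (read b: S1→S3)
  step 3: S3  (read a: S3→S3)
  step 4: S3  (read a: S3→S3)
  step 5: S4  (read b: S3→S4)
  step 6: S0  (read a: S4→S0)

After reading 6 characters, N is in state S0.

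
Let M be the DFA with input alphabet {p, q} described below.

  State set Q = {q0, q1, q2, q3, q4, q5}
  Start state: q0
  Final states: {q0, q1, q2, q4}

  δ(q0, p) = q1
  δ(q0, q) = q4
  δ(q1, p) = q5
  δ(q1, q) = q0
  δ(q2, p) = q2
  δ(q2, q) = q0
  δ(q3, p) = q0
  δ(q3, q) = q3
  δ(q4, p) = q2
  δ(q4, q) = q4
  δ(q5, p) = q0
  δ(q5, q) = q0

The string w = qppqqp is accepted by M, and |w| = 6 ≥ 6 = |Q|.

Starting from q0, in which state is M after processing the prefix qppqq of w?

q4

Run of M on the first 5 characters of w = q p p q q:
  step 0: q0  (start)
  step 1: q4  (read q: q0→q4)
  step 2: q2  (read p: q4→q2)
  step 3: q2  (read p: q2→q2)
  step 4: q0  (read q: q2→q0)
  step 5: q4  (read q: q0→q4)

After reading 5 characters, M is in state q4.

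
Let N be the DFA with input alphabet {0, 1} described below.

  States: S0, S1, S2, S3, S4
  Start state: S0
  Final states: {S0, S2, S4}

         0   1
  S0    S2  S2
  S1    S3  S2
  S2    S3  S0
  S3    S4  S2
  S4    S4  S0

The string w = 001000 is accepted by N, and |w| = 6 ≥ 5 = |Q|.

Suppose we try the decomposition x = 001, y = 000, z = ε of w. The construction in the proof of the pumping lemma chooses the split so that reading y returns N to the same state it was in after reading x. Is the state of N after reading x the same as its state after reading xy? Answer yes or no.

Run of N on the first 6 characters of w = 0 0 1 0 0 0:
  step 0: S0  (start)
  step 1: S2  (read 0: S0→S2)
  step 2: S3  (read 0: S2→S3)
  step 3: S2  (read 1: S3→S2)
  step 4: S3  (read 0: S2→S3)
  step 5: S4  (read 0: S3→S4)
  step 6: S4  (read 0: S4→S4)

After x (step 3): S2. After xy (step 6): S4.
They differ (S2 ≠ S4), so y is not a cycle from the state after x; this split is not the one the pumping-lemma construction produces, and pumping y need not keep the string in L(N).

no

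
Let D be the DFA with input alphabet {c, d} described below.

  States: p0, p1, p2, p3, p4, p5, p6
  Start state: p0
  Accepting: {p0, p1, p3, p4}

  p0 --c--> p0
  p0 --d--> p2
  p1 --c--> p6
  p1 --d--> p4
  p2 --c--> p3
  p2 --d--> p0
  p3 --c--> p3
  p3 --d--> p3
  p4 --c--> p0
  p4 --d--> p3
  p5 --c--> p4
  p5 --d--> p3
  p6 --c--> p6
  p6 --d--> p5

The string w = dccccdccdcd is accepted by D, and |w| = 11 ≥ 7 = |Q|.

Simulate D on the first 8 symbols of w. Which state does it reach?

Run of D on the first 8 characters of w = d c c c c d c c:
  step 0: p0  (start)
  step 1: p2  (read d: p0→p2)
  step 2: p3  (read c: p2→p3)
  step 3: p3  (read c: p3→p3)
  step 4: p3  (read c: p3→p3)
  step 5: p3  (read c: p3→p3)
  step 6: p3  (read d: p3→p3)
  step 7: p3  (read c: p3→p3)
  step 8: p3  (read c: p3→p3)

After reading 8 characters, D is in state p3.

p3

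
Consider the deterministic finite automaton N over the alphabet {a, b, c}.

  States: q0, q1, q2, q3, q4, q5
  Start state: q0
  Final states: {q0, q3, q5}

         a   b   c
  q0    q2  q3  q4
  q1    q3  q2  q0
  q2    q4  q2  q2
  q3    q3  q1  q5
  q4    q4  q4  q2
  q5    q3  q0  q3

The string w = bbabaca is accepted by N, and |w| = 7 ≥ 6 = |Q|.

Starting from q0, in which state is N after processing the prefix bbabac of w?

q5

Run of N on the first 6 characters of w = b b a b a c:
  step 0: q0  (start)
  step 1: q3  (read b: q0→q3)
  step 2: q1  (read b: q3→q1)
  step 3: q3  (read a: q1→q3)
  step 4: q1  (read b: q3→q1)
  step 5: q3  (read a: q1→q3)
  step 6: q5  (read c: q3→q5)

After reading 6 characters, N is in state q5.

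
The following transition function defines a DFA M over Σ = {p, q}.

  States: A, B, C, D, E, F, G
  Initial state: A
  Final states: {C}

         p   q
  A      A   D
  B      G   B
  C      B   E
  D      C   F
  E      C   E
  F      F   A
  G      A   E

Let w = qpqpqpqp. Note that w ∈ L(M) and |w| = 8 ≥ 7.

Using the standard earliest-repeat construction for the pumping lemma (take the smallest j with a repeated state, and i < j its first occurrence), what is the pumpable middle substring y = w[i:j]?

Run of M on w = q p q p q p q p:
  step 0: A  (start)
  step 1: D  (read q: A→D)
  step 2: C  (read p: D→C)
  step 3: E  (read q: C→E)
  step 4: C  (read p: E→C)   ← first repeat (C seen earlier)
  step 5: E  (read q: C→E)
  step 6: C  (read p: E→C)
  step 7: E  (read q: C→E)
  step 8: C  (read p: E→C)

So i = 2, j = 4, giving x = w[0:2] = qp, y = w[2:4] = qp, z = w[4:8] = qpqp.
Check: |xy| = 4 ≤ 7 and |y| = 2 ≥ 1. Reading y takes M from C back to C, so every xyⁱz is accepted.

qp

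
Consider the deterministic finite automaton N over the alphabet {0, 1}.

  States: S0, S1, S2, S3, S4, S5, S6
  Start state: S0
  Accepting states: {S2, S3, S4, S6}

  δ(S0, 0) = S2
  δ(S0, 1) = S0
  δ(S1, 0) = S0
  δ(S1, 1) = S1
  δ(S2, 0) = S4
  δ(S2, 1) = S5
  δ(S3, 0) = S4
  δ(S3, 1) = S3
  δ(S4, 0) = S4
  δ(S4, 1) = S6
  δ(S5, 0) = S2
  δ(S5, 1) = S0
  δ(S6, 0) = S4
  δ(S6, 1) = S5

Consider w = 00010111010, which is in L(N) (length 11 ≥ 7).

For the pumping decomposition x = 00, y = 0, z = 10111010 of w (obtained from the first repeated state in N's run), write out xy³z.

0000010111010

xy^3z = 00·0·0·0·10111010 = 0000010111010.
Reading y = 0 takes N from S4 back to S4, so after x·y·y·y the machine is still in S4, and z then leads to the accepting state S2. Hence 0000010111010 ∈ L(N).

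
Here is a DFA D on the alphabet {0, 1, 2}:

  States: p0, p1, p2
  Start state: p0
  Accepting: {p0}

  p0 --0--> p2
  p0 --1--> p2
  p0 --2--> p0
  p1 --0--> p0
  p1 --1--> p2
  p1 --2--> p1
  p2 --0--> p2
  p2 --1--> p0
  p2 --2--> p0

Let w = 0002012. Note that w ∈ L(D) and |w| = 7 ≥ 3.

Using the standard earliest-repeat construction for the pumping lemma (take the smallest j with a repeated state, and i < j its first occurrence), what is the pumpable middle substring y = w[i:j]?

0

State sequence: p0 -0-> p2 -0-> p2 -0-> p2 -2-> p0 -0-> p2 -1-> p0 -2-> p0
First repeat at step 2: p2 was already visited.

So i = 1, j = 2, giving x = w[0:1] = 0, y = w[1:2] = 0, z = w[2:7] = 02012.
Check: |xy| = 2 ≤ 3 and |y| = 1 ≥ 1. Reading y takes D from p2 back to p2, so every xyⁱz is accepted.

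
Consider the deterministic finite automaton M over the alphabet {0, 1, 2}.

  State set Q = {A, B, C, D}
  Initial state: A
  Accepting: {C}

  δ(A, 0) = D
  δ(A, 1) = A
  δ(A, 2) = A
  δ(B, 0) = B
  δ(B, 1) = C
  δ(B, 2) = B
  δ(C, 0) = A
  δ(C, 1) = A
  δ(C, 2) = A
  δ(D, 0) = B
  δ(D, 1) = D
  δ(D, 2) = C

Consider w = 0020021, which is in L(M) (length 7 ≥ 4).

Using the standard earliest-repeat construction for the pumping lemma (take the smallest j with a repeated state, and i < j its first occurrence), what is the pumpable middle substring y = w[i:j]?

2

Run of M on w = 0 0 2 0 0 2 1:
  step 0: A  (start)
  step 1: D  (read 0: A→D)
  step 2: B  (read 0: D→B)
  step 3: B  (read 2: B→B)   ← first repeat (B seen earlier)
  step 4: B  (read 0: B→B)
  step 5: B  (read 0: B→B)
  step 6: B  (read 2: B→B)
  step 7: C  (read 1: B→C)

So i = 2, j = 3, giving x = w[0:2] = 00, y = w[2:3] = 2, z = w[3:7] = 0021.
Check: |xy| = 3 ≤ 4 and |y| = 1 ≥ 1. Reading y takes M from B back to B, so every xyⁱz is accepted.
Pumping length from the standard proof: p = 4 (the number of states). The repeated state found above gives |xy| = j ≤ 4 and |y| = j − i ≥ 1.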